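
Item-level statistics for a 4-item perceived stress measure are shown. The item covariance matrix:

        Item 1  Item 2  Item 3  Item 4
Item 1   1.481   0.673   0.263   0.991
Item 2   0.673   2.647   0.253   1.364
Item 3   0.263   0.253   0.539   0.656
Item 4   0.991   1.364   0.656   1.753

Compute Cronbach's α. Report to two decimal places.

Σσᵢ² = 1.481 + 2.647 + 0.539 + 1.753 = 6.420
Σ_{i<j} σ_ij = 4.200
σ²_T = 6.420 + 2 × 4.200 = 14.820
α = (k/(k−1))·(1 − Σσᵢ²/σ²_T) = (4/3)·(1 − 6.420/14.820) = 0.76

Cronbach's α = 0.76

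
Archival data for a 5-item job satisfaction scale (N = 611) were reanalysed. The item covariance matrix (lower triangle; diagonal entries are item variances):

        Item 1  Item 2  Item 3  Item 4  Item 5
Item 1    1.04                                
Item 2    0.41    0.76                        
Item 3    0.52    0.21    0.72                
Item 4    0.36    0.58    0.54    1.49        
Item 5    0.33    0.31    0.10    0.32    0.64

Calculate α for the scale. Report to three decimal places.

sum of item variances = 1.04 + 0.76 + 0.72 + 1.49 + 0.64 = 4.65
Sum of the distinct covariances = 3.68
σ²_T = 4.65 + 2 × 3.68 = 12.01
α = (k/(k−1))·(1 − sum of item variances/σ²_T) = (5/4)·(1 − 4.65/12.01) = 0.766

α = 0.766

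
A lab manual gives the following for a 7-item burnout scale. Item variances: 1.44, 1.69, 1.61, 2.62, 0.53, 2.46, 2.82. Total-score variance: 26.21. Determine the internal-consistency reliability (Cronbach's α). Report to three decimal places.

sum of item variances = 1.44 + 1.69 + 1.61 + 2.62 + 0.53 + 2.46 + 2.82 = 13.17
α = (k/(k−1))·(1 − sum of item variances/total variance) = (7/6)·(1 − 13.17/26.21) = 0.580

α = 0.580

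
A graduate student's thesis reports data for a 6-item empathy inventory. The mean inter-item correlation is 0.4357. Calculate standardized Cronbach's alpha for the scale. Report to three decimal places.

Standardized α = k·r̄ / (1 + (k−1)·r̄) = 6 × 0.4357 / (1 + 5 × 0.4357)
  = 2.6142 / 3.1785 = 0.822

standardized Cronbach's alpha = 0.822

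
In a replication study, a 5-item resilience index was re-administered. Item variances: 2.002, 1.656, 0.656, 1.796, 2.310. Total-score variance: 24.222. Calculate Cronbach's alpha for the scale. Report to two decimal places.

Cronbach's alpha = 0.82

Σσ²ᵢ = 2.002 + 1.656 + 0.656 + 1.796 + 2.310 = 8.420
α = (k/(k−1))·(1 − Σσ²ᵢ/σ²_T) = (5/4)·(1 − 8.420/24.222) = 0.82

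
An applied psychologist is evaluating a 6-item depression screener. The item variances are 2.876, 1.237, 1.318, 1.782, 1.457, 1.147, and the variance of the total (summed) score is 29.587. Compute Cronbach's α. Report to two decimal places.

Cronbach's α = 0.80

sum of item variances = 2.876 + 1.237 + 1.318 + 1.782 + 1.457 + 1.147 = 9.817
α = (k/(k−1))·(1 − sum of item variances/total variance) = (6/5)·(1 − 9.817/29.587) = 0.80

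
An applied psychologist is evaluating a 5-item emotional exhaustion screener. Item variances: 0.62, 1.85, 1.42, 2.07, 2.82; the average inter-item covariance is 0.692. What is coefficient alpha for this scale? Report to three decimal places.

α = 0.765

sum of item variances = 0.62 + 1.85 + 1.42 + 2.07 + 2.82 = 8.78
Sum of the 10 distinct covariances = 10 × 0.692 = 6.920
σ²_total = sum of item variances + 2·Σcov = 8.78 + 2 × 6.920 = 22.620
α = (5/4)·(1 − 8.78/22.620) = 0.765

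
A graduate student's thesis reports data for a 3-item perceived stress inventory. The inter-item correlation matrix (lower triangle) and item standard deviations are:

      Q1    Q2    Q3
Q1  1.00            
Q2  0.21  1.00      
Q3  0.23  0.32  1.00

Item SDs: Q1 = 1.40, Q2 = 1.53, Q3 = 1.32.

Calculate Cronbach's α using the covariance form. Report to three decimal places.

Σσ²ᵢ = 1.40² + 1.53² + 1.32² = 6.0433
Covariances σ_ij = r_ij · s_i · s_j:
  σ(Q1,Q2) = 0.21 × 1.40 × 1.53 = 0.4498
  σ(Q1,Q3) = 0.23 × 1.40 × 1.32 = 0.4250
  σ(Q2,Q3) = 0.32 × 1.53 × 1.32 = 0.6463
σ²_T = Σσ²ᵢ + 2·Σσ_ij = 6.0433 + 2 × 1.5211 = 9.0855
α = (3/2)·(1 − 6.0433/9.0855) = 0.502

α = 0.502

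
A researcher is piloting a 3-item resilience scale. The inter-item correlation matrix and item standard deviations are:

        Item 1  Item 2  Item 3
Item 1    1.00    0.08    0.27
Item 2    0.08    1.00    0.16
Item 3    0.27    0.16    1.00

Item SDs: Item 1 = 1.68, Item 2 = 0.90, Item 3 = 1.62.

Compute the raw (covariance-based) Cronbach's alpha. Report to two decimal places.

Σσ²ᵢ = 1.68² + 0.90² + 1.62² = 6.2568
Covariances σ_ij = r_ij · s_i · s_j:
  σ(Item 1,Item 2) = 0.08 × 1.68 × 0.90 = 0.1210
  σ(Item 1,Item 3) = 0.27 × 1.68 × 1.62 = 0.7348
  σ(Item 2,Item 3) = 0.16 × 0.90 × 1.62 = 0.2333
σ²_T = Σσ²ᵢ + 2·Σσ_ij = 6.2568 + 2 × 1.0891 = 8.4350
α = (3/2)·(1 − 6.2568/8.4350) = 0.39

Cronbach's alpha = 0.39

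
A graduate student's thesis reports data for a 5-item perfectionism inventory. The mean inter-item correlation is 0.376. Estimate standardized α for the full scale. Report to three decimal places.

standardized α = 0.751

Standardized α = k·r̄ / (1 + (k−1)·r̄) = 5 × 0.376 / (1 + 4 × 0.376)
  = 1.8800 / 2.5040 = 0.751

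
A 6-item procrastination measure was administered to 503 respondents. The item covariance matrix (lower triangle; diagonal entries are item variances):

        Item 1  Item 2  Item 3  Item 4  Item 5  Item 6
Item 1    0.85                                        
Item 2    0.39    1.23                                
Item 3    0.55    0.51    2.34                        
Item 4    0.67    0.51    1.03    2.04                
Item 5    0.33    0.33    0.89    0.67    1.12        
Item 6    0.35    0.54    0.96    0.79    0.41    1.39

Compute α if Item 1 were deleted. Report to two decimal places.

α = 0.78

Remaining items: Item 2, Item 3, Item 4, Item 5, Item 6 (k = 5).
Σσᵢ² = 1.23 + 2.34 + 2.04 + 1.12 + 1.39 = 8.12
σ²_total = 8.12 + 2 × 6.64 = 21.40
α (item deleted) = (5/4)·(1 − 8.12/21.40) = 0.78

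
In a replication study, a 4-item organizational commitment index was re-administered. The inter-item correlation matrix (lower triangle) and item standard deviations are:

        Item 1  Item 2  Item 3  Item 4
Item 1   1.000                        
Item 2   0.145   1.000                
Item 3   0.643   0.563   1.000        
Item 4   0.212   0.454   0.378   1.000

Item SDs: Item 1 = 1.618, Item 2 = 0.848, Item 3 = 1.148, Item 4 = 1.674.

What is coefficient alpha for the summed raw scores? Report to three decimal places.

coefficient alpha = 0.680

Σσ²ᵢ = 1.618² + 0.848² + 1.148² + 1.674² = 7.4572
Covariances σ_ij = r_ij · s_i · s_j:
  σ(Item 1,Item 2) = 0.145 × 1.618 × 0.848 = 0.1989
  σ(Item 1,Item 3) = 0.643 × 1.618 × 1.148 = 1.1943
  σ(Item 1,Item 4) = 0.212 × 1.618 × 1.674 = 0.5742
  σ(Item 2,Item 3) = 0.563 × 0.848 × 1.148 = 0.5481
  σ(Item 2,Item 4) = 0.454 × 0.848 × 1.674 = 0.6445
  σ(Item 3,Item 4) = 0.378 × 1.148 × 1.674 = 0.7264
σ²_T = Σσ²ᵢ + 2·Σσ_ij = 7.4572 + 2 × 3.8864 = 15.2300
α = (4/3)·(1 − 7.4572/15.2300) = 0.680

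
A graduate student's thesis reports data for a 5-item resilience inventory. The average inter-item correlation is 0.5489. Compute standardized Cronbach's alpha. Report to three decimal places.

standardized Cronbach's alpha = 0.859

Standardized α = k·r̄ / (1 + (k−1)·r̄) = 5 × 0.5489 / (1 + 4 × 0.5489)
  = 2.7445 / 3.1956 = 0.859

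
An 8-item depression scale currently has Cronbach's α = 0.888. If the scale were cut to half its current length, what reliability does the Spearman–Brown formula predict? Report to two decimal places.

Length factor m = 1/2
α' = m·α / (1 − (1−m)·α)
   = 1/2 × 0.888 / (1 − (1 − 1/2) × 0.888)
   = 0.4440 / 0.5560 = 0.80

predicted reliability = 0.80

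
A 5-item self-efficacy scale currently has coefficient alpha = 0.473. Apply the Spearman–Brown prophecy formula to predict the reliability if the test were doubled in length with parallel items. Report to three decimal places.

predicted reliability = 0.642

Length factor m = 2
α' = m·α / (1 + (m−1)·α)
   = 2 × 0.473 / (1 + (2 − 1) × 0.473)
   = 0.9460 / 1.4730 = 0.642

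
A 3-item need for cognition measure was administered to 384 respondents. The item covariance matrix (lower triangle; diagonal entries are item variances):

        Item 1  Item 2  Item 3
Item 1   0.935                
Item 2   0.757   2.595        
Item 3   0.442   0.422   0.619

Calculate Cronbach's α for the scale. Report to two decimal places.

sum of item variances = 0.935 + 2.595 + 0.619 = 4.149
Sum of off-diagonal covariances = 1.621
total variance = 4.149 + 2 × 1.621 = 7.391
α = (k/(k−1))·(1 − sum of item variances/total variance) = (3/2)·(1 − 4.149/7.391) = 0.66

Cronbach's α = 0.66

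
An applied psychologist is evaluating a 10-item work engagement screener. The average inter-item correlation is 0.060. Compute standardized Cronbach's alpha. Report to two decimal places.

α = 0.39

Standardized α = k·r̄ / (1 + (k−1)·r̄) = 10 × 0.060 / (1 + 9 × 0.060)
  = 0.6000 / 1.5400 = 0.39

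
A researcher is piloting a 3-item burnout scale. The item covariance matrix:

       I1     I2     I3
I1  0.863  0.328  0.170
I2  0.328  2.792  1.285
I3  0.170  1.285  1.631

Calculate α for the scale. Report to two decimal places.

α = 0.60

Σσ²ᵢ = 0.863 + 2.792 + 1.631 = 5.286
Sum of off-diagonal covariances = 1.783
total variance = 5.286 + 2 × 1.783 = 8.852
α = (k/(k−1))·(1 − Σσ²ᵢ/total variance) = (3/2)·(1 − 5.286/8.852) = 0.60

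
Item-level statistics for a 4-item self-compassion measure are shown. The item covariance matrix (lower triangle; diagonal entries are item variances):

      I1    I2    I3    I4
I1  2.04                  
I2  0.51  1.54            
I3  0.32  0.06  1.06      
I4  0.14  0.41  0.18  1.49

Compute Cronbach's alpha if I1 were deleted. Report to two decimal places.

Cronbach's alpha = 0.36

Remaining items: I2, I3, I4 (k = 3).
sum of item variances = 1.54 + 1.06 + 1.49 = 4.09
Var(T) = 4.09 + 2 × 0.65 = 5.39
α (item deleted) = (3/2)·(1 − 4.09/5.39) = 0.36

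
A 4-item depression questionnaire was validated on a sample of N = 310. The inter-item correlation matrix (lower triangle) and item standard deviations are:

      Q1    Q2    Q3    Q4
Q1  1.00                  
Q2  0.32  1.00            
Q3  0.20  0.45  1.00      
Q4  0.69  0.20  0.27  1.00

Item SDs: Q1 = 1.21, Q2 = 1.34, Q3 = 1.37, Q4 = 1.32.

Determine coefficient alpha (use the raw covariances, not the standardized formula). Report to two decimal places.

α = 0.68

Σσ²ᵢ = 1.21² + 1.34² + 1.37² + 1.32² = 6.8790
Covariances σ_ij = r_ij · s_i · s_j:
  σ(Q1,Q2) = 0.32 × 1.21 × 1.34 = 0.5188
  σ(Q1,Q3) = 0.20 × 1.21 × 1.37 = 0.3315
  σ(Q1,Q4) = 0.69 × 1.21 × 1.32 = 1.1021
  σ(Q2,Q3) = 0.45 × 1.34 × 1.37 = 0.8261
  σ(Q2,Q4) = 0.20 × 1.34 × 1.32 = 0.3538
  σ(Q3,Q4) = 0.27 × 1.37 × 1.32 = 0.4883
σ²_T = Σσ²ᵢ + 2·Σσ_ij = 6.8790 + 2 × 3.6206 = 14.1202
α = (4/3)·(1 − 6.8790/14.1202) = 0.68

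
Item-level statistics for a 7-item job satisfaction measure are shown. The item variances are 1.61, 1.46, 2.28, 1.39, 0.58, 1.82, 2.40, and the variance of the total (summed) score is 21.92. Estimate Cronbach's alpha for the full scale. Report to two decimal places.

ΣVar(i) = 1.61 + 1.46 + 2.28 + 1.39 + 0.58 + 1.82 + 2.40 = 11.54
α = (k/(k−1))·(1 − ΣVar(i)/total variance) = (7/6)·(1 − 11.54/21.92) = 0.55

α = 0.55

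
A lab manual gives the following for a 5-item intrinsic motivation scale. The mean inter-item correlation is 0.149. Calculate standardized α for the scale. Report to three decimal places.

Standardized α = k·r̄ / (1 + (k−1)·r̄) = 5 × 0.149 / (1 + 4 × 0.149)
  = 0.7450 / 1.5960 = 0.467

α = 0.467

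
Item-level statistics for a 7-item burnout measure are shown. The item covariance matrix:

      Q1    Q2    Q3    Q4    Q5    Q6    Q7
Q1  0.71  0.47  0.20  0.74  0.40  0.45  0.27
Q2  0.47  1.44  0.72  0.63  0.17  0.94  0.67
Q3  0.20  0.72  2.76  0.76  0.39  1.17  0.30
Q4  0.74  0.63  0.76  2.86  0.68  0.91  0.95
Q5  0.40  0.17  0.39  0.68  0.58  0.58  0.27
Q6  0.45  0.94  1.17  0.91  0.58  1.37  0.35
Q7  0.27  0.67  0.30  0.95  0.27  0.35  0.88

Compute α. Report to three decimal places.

α = 0.810

sum of item variances = 0.71 + 1.44 + 2.76 + 2.86 + 0.58 + 1.37 + 0.88 = 10.60
Sum of the distinct covariances = 12.02
σ²_total = 10.60 + 2 × 12.02 = 34.64
α = (k/(k−1))·(1 − sum of item variances/σ²_total) = (7/6)·(1 − 10.60/34.64) = 0.810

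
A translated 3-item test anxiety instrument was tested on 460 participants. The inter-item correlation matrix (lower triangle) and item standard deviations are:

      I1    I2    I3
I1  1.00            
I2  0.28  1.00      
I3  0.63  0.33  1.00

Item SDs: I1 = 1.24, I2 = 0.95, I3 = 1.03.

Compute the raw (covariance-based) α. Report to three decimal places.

α = 0.681

Σσ²ᵢ = 1.24² + 0.95² + 1.03² = 3.5010
Covariances σ_ij = r_ij · s_i · s_j:
  σ(I1,I2) = 0.28 × 1.24 × 0.95 = 0.3298
  σ(I1,I3) = 0.63 × 1.24 × 1.03 = 0.8046
  σ(I2,I3) = 0.33 × 0.95 × 1.03 = 0.3229
σ²_T = Σσ²ᵢ + 2·Σσ_ij = 3.5010 + 2 × 1.4573 = 6.4156
α = (3/2)·(1 − 3.5010/6.4156) = 0.681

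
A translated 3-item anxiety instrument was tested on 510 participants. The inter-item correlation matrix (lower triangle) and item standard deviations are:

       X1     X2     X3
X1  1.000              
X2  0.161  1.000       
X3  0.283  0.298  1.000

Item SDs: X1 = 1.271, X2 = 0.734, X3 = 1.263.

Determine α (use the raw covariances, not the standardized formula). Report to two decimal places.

Σσ²ᵢ = 1.271² + 0.734² + 1.263² = 3.7494
Covariances σ_ij = r_ij · s_i · s_j:
  σ(X1,X2) = 0.161 × 1.271 × 0.734 = 0.1502
  σ(X1,X3) = 0.283 × 1.271 × 1.263 = 0.4543
  σ(X2,X3) = 0.298 × 0.734 × 1.263 = 0.2763
σ²_T = Σσ²ᵢ + 2·Σσ_ij = 3.7494 + 2 × 0.8808 = 5.5110
α = (3/2)·(1 − 3.7494/5.5110) = 0.48

α = 0.48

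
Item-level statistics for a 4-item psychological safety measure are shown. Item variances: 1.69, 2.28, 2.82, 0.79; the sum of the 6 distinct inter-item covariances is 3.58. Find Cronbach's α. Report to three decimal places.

Cronbach's α = 0.648

ΣVar(i) = 1.69 + 2.28 + 2.82 + 0.79 = 7.58
Sum of distinct covariances = 3.58
σ²_total = ΣVar(i) + 2·Σcov = 7.58 + 2 × 3.58 = 14.74
α = (4/3)·(1 − 7.58/14.74) = 0.648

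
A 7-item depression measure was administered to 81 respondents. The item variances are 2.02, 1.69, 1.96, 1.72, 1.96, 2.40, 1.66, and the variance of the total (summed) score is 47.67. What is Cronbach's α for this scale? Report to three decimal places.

α = 0.838

Σσ²ᵢ = 2.02 + 1.69 + 1.96 + 1.72 + 1.96 + 2.40 + 1.66 = 13.41
α = (k/(k−1))·(1 − Σσ²ᵢ/σ²_T) = (7/6)·(1 − 13.41/47.67) = 0.838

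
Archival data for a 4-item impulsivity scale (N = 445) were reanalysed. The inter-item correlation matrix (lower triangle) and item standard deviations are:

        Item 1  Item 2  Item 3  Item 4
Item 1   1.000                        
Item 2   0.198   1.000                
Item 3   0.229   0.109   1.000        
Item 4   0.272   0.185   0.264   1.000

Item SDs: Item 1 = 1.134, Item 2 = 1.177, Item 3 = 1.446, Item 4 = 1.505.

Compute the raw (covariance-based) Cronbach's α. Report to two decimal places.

Cronbach's α = 0.51

Σσ²ᵢ = 1.134² + 1.177² + 1.446² + 1.505² = 7.0272
Covariances σ_ij = r_ij · s_i · s_j:
  σ(Item 1,Item 2) = 0.198 × 1.134 × 1.177 = 0.2643
  σ(Item 1,Item 3) = 0.229 × 1.134 × 1.446 = 0.3755
  σ(Item 1,Item 4) = 0.272 × 1.134 × 1.505 = 0.4642
  σ(Item 2,Item 3) = 0.109 × 1.177 × 1.446 = 0.1855
  σ(Item 2,Item 4) = 0.185 × 1.177 × 1.505 = 0.3277
  σ(Item 3,Item 4) = 0.264 × 1.446 × 1.505 = 0.5745
σ²_T = Σσ²ᵢ + 2·Σσ_ij = 7.0272 + 2 × 2.1917 = 11.4106
α = (4/3)·(1 − 7.0272/11.4106) = 0.51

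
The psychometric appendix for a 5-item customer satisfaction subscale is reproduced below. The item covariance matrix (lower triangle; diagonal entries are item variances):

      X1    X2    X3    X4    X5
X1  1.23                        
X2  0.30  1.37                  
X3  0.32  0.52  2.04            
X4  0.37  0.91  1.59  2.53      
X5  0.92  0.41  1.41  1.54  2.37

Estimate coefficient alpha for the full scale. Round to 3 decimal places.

coefficient alpha = 0.793

sum of item variances = 1.23 + 1.37 + 2.04 + 2.53 + 2.37 = 9.54
Σ_{i<j} σ_ij = 8.29
total variance = 9.54 + 2 × 8.29 = 26.12
α = (k/(k−1))·(1 − sum of item variances/total variance) = (5/4)·(1 − 9.54/26.12) = 0.793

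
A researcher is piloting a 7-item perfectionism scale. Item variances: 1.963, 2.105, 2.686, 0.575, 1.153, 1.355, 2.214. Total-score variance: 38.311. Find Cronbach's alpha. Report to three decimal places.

α = 0.800

ΣVar(i) = 1.963 + 2.105 + 2.686 + 0.575 + 1.153 + 1.355 + 2.214 = 12.051
α = (k/(k−1))·(1 − ΣVar(i)/total variance) = (7/6)·(1 − 12.051/38.311) = 0.800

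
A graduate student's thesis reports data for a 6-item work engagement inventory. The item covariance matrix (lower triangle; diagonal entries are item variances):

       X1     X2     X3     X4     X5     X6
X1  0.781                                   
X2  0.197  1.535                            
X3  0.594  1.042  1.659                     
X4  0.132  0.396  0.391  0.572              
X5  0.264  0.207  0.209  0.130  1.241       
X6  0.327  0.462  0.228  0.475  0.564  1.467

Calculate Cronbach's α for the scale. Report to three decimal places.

Cronbach's α = 0.729

ΣVar(i) = 0.781 + 1.535 + 1.659 + 0.572 + 1.241 + 1.467 = 7.255
Sum of the distinct covariances = 5.618
σ²_T = 7.255 + 2 × 5.618 = 18.491
α = (k/(k−1))·(1 − ΣVar(i)/σ²_T) = (6/5)·(1 − 7.255/18.491) = 0.729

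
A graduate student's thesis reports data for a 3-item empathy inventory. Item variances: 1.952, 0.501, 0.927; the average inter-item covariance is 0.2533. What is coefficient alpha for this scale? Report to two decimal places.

sum of item variances = 1.952 + 0.501 + 0.927 = 3.380
Sum of the 3 distinct covariances = 3 × 0.2533 = 0.7599
σ²_T = sum of item variances + 2·Σcov = 3.380 + 2 × 0.7599 = 4.8998
α = (3/2)·(1 − 3.380/4.8998) = 0.47

α = 0.47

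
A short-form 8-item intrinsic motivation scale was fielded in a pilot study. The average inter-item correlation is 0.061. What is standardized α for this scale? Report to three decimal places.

α = 0.342

Standardized α = k·r̄ / (1 + (k−1)·r̄) = 8 × 0.061 / (1 + 7 × 0.061)
  = 0.4880 / 1.4270 = 0.342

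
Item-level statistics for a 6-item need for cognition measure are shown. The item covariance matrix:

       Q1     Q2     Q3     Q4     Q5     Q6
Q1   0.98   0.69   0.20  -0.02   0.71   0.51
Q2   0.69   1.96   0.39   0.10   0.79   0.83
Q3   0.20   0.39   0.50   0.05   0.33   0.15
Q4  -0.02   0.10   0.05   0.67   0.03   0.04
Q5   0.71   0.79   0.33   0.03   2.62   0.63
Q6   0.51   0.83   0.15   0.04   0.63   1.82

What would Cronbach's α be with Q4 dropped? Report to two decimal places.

α = 0.71

Remaining items: Q1, Q2, Q3, Q5, Q6 (k = 5).
Σσ²ᵢ = 0.98 + 1.96 + 0.50 + 2.62 + 1.82 = 7.88
Var(T) = 7.88 + 2 × 5.23 = 18.34
α (item deleted) = (5/4)·(1 − 7.88/18.34) = 0.71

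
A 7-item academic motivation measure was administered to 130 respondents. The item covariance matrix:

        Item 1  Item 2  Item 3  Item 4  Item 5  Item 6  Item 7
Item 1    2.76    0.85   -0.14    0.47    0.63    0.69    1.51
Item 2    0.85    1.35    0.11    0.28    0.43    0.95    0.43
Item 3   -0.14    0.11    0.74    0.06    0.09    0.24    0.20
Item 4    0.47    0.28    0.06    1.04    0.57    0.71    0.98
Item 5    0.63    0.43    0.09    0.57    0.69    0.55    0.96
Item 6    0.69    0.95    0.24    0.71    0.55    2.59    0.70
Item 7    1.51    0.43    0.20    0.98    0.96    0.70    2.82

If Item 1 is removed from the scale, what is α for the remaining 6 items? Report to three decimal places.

α = 0.734

Remaining items: Item 2, Item 3, Item 4, Item 5, Item 6, Item 7 (k = 6).
Σσ²ᵢ = 1.35 + 0.74 + 1.04 + 0.69 + 2.59 + 2.82 = 9.23
σ²_T = 9.23 + 2 × 7.26 = 23.75
α (item deleted) = (6/5)·(1 − 9.23/23.75) = 0.734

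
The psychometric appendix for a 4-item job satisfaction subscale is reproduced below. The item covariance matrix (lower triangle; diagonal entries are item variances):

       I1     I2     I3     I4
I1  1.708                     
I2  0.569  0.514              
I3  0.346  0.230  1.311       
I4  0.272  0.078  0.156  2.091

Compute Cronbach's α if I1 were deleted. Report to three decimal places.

Remaining items: I2, I3, I4 (k = 3).
Σσᵢ² = 0.514 + 1.311 + 2.091 = 3.916
σ²_total = 3.916 + 2 × 0.464 = 4.844
α (item deleted) = (3/2)·(1 − 3.916/4.844) = 0.287

Cronbach's α = 0.287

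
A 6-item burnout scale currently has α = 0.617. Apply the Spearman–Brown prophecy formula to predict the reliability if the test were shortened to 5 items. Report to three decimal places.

predicted reliability = 0.573

Length factor m = 5/6 = 0.8333
α' = m·α / (1 − (1−m)·α)
   = 5/6 × 0.617 / (1 − (1 − 5/6) × 0.617)
   = 0.5142 / 0.8972 = 0.573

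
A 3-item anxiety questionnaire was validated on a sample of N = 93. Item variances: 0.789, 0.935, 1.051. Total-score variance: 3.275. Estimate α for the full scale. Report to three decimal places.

Σσ²ᵢ = 0.789 + 0.935 + 1.051 = 2.775
α = (k/(k−1))·(1 − Σσ²ᵢ/σ²_total) = (3/2)·(1 − 2.775/3.275) = 0.229

α = 0.229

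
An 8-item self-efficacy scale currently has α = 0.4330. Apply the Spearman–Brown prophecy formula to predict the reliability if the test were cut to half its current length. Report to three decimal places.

predicted reliability = 0.276

Length factor m = 1/2
α' = m·α / (1 − (1−m)·α)
   = 1/2 × 0.4330 / (1 − (1 − 1/2) × 0.4330)
   = 0.2165 / 0.7835 = 0.276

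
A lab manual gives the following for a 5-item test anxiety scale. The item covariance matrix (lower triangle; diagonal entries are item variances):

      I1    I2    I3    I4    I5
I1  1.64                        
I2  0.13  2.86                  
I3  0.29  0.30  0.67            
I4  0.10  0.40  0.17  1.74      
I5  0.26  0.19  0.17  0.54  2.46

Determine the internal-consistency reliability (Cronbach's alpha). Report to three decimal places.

sum of item variances = 1.64 + 2.86 + 0.67 + 1.74 + 2.46 = 9.37
Σ_{i<j} σ_ij = 2.55
σ²_T = 9.37 + 2 × 2.55 = 14.47
α = (k/(k−1))·(1 − sum of item variances/σ²_T) = (5/4)·(1 − 9.37/14.47) = 0.441

α = 0.441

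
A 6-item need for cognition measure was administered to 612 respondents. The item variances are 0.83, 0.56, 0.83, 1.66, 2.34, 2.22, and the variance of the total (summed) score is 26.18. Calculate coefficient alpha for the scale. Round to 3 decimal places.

sum of item variances = 0.83 + 0.56 + 0.83 + 1.66 + 2.34 + 2.22 = 8.44
α = (k/(k−1))·(1 − sum of item variances/σ²_T) = (6/5)·(1 − 8.44/26.18) = 0.813

α = 0.813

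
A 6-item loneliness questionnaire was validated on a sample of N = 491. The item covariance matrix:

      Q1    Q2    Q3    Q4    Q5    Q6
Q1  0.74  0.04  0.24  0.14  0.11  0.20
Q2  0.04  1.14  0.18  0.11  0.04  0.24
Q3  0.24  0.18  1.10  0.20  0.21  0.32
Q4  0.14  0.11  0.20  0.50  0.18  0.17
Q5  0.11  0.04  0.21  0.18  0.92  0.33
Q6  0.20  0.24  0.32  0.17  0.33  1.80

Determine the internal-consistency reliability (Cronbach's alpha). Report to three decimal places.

Cronbach's alpha = 0.560

sum of item variances = 0.74 + 1.14 + 1.10 + 0.50 + 0.92 + 1.80 = 6.20
Sum of off-diagonal covariances = 2.71
Var(T) = 6.20 + 2 × 2.71 = 11.62
α = (k/(k−1))·(1 − sum of item variances/Var(T)) = (6/5)·(1 − 6.20/11.62) = 0.560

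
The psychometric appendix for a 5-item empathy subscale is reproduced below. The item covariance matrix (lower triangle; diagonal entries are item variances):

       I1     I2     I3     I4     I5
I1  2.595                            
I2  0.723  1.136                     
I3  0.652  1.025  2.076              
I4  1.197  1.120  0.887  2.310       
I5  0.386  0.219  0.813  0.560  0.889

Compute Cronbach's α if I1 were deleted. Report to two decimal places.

Cronbach's α = 0.79

Remaining items: I2, I3, I4, I5 (k = 4).
Σσ²ᵢ = 1.136 + 2.076 + 2.310 + 0.889 = 6.411
σ²_T = 6.411 + 2 × 4.624 = 15.659
α (item deleted) = (4/3)·(1 − 6.411/15.659) = 0.79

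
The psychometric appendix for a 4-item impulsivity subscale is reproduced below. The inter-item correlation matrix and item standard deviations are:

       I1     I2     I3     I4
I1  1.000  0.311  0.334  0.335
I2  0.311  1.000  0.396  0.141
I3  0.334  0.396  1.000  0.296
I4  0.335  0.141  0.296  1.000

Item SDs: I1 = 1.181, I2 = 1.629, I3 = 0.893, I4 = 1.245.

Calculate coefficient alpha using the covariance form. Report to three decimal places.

coefficient alpha = 0.602

Σσ²ᵢ = 1.181² + 1.629² + 0.893² + 1.245² = 6.3959
Covariances σ_ij = r_ij · s_i · s_j:
  σ(I1,I2) = 0.311 × 1.181 × 1.629 = 0.5983
  σ(I1,I3) = 0.334 × 1.181 × 0.893 = 0.3522
  σ(I1,I4) = 0.335 × 1.181 × 1.245 = 0.4926
  σ(I2,I3) = 0.396 × 1.629 × 0.893 = 0.5761
  σ(I2,I4) = 0.141 × 1.629 × 1.245 = 0.2860
  σ(I3,I4) = 0.296 × 0.893 × 1.245 = 0.3291
σ²_T = Σσ²ᵢ + 2·Σσ_ij = 6.3959 + 2 × 2.6343 = 11.6645
α = (4/3)·(1 − 6.3959/11.6645) = 0.602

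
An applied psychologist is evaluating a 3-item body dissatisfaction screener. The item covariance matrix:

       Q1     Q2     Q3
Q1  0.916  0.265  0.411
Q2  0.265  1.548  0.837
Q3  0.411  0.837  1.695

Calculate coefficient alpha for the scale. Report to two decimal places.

Σσ²ᵢ = 0.916 + 1.548 + 1.695 = 4.159
Sum of off-diagonal covariances = 1.513
σ²_T = 4.159 + 2 × 1.513 = 7.185
α = (k/(k−1))·(1 − Σσ²ᵢ/σ²_T) = (3/2)·(1 − 4.159/7.185) = 0.63

coefficient alpha = 0.63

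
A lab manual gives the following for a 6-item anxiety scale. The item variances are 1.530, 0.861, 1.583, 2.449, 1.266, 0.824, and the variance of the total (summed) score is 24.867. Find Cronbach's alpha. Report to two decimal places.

Σσ²ᵢ = 1.530 + 0.861 + 1.583 + 2.449 + 1.266 + 0.824 = 8.513
α = (k/(k−1))·(1 − Σσ²ᵢ/σ²_T) = (6/5)·(1 − 8.513/24.867) = 0.79

α = 0.79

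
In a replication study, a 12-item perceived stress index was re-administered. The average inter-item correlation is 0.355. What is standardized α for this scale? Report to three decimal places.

standardized α = 0.869

Standardized α = k·r̄ / (1 + (k−1)·r̄) = 12 × 0.355 / (1 + 11 × 0.355)
  = 4.2600 / 4.9050 = 0.869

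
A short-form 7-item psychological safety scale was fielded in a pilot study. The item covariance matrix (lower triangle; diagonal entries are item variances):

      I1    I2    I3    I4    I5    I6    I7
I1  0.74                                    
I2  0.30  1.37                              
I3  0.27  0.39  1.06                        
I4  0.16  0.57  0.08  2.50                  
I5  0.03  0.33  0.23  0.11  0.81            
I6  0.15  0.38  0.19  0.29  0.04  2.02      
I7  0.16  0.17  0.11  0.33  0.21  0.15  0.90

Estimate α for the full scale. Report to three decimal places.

α = 0.580

sum of item variances = 0.74 + 1.37 + 1.06 + 2.50 + 0.81 + 2.02 + 0.90 = 9.40
Sum of the distinct covariances = 4.65
Var(T) = 9.40 + 2 × 4.65 = 18.70
α = (k/(k−1))·(1 − sum of item variances/Var(T)) = (7/6)·(1 − 9.40/18.70) = 0.580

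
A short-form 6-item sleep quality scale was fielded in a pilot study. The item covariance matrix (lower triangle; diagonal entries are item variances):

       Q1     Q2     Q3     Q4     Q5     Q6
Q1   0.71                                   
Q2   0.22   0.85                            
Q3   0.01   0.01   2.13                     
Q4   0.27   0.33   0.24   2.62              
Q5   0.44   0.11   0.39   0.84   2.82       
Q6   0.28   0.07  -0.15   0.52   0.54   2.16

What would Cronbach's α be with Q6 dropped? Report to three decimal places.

α = 0.481

Remaining items: Q1, Q2, Q3, Q4, Q5 (k = 5).
sum of item variances = 0.71 + 0.85 + 2.13 + 2.62 + 2.82 = 9.13
Var(T) = 9.13 + 2 × 2.86 = 14.85
α (item deleted) = (5/4)·(1 − 9.13/14.85) = 0.481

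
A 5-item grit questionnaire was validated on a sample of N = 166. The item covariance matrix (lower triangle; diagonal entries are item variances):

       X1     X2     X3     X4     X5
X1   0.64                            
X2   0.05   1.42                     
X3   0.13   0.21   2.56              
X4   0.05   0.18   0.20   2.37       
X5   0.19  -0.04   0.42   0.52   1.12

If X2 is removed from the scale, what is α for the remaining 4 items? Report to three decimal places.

α = 0.415

Remaining items: X1, X3, X4, X5 (k = 4).
Σσ²ᵢ = 0.64 + 2.56 + 2.37 + 1.12 = 6.69
total variance = 6.69 + 2 × 1.51 = 9.71
α (item deleted) = (4/3)·(1 − 6.69/9.71) = 0.415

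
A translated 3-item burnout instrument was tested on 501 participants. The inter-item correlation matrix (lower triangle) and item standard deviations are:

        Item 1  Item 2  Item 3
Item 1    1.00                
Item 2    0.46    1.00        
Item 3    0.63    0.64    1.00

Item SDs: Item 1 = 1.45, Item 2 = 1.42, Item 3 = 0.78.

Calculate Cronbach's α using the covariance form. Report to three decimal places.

α = 0.751

Σσ²ᵢ = 1.45² + 1.42² + 0.78² = 4.7273
Covariances σ_ij = r_ij · s_i · s_j:
  σ(Item 1,Item 2) = 0.46 × 1.45 × 1.42 = 0.9471
  σ(Item 1,Item 3) = 0.63 × 1.45 × 0.78 = 0.7125
  σ(Item 2,Item 3) = 0.64 × 1.42 × 0.78 = 0.7089
σ²_T = Σσ²ᵢ + 2·Σσ_ij = 4.7273 + 2 × 2.3685 = 9.4643
α = (3/2)·(1 − 4.7273/9.4643) = 0.751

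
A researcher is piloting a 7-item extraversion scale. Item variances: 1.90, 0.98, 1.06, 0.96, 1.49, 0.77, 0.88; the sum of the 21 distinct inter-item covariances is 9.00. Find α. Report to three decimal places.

sum of item variances = 1.90 + 0.98 + 1.06 + 0.96 + 1.49 + 0.77 + 0.88 = 8.04
Sum of distinct covariances = 9.00
total variance = sum of item variances + 2·Σcov = 8.04 + 2 × 9.00 = 26.04
α = (7/6)·(1 − 8.04/26.04) = 0.806

α = 0.806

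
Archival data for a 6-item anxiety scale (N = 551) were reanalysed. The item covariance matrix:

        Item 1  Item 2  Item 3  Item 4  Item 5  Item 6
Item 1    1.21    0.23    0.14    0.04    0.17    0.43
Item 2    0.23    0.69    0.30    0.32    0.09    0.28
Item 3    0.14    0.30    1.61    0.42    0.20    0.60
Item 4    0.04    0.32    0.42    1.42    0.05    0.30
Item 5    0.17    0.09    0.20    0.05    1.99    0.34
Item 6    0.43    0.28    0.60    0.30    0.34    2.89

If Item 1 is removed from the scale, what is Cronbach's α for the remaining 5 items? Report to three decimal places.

Remaining items: Item 2, Item 3, Item 4, Item 5, Item 6 (k = 5).
Σσ²ᵢ = 0.69 + 1.61 + 1.42 + 1.99 + 2.89 = 8.60
Var(T) = 8.60 + 2 × 2.90 = 14.40
α (item deleted) = (5/4)·(1 − 8.60/14.40) = 0.503

Cronbach's α = 0.503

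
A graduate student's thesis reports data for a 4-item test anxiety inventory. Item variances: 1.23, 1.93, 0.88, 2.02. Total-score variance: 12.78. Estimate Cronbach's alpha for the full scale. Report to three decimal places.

α = 0.701

Σσᵢ² = 1.23 + 1.93 + 0.88 + 2.02 = 6.06
α = (k/(k−1))·(1 − Σσᵢ²/total variance) = (4/3)·(1 − 6.06/12.78) = 0.701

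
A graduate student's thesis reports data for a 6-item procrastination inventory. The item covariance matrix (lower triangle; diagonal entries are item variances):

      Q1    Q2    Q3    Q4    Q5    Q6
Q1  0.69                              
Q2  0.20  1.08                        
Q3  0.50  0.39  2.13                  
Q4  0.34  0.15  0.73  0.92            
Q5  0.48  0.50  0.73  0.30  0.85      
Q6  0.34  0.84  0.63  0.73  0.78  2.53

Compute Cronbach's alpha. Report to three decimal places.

Cronbach's alpha = 0.781

sum of item variances = 0.69 + 1.08 + 2.13 + 0.92 + 0.85 + 2.53 = 8.20
Sum of off-diagonal covariances = 7.64
total variance = 8.20 + 2 × 7.64 = 23.48
α = (k/(k−1))·(1 − sum of item variances/total variance) = (6/5)·(1 − 8.20/23.48) = 0.781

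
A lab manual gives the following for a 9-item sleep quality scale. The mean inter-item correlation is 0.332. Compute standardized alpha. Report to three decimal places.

Standardized α = k·r̄ / (1 + (k−1)·r̄) = 9 × 0.332 / (1 + 8 × 0.332)
  = 2.9880 / 3.6560 = 0.817

standardized alpha = 0.817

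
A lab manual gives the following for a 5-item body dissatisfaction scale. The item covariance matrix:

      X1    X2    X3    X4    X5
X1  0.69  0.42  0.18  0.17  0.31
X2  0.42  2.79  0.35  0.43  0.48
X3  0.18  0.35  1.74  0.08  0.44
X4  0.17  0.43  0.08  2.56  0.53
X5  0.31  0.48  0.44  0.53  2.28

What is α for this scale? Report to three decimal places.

α = 0.503

Σσ²ᵢ = 0.69 + 2.79 + 1.74 + 2.56 + 2.28 = 10.06
Sum of off-diagonal covariances = 3.39
σ²_T = 10.06 + 2 × 3.39 = 16.84
α = (k/(k−1))·(1 − Σσ²ᵢ/σ²_T) = (5/4)·(1 − 10.06/16.84) = 0.503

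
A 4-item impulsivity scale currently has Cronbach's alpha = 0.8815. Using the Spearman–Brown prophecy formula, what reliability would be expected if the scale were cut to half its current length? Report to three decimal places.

predicted reliability = 0.788

Length factor m = 1/2
α' = m·α / (1 − (1−m)·α)
   = 1/2 × 0.8815 / (1 − (1 − 1/2) × 0.8815)
   = 0.4407 / 0.5593 = 0.788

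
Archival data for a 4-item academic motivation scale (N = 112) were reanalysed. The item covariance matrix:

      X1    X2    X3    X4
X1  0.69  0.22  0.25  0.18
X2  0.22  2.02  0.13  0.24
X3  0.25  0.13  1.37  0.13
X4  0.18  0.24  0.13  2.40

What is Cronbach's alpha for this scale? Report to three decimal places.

sum of item variances = 0.69 + 2.02 + 1.37 + 2.40 = 6.48
Σ_{i<j} σ_ij = 1.15
total variance = 6.48 + 2 × 1.15 = 8.78
α = (k/(k−1))·(1 − sum of item variances/total variance) = (4/3)·(1 − 6.48/8.78) = 0.349

α = 0.349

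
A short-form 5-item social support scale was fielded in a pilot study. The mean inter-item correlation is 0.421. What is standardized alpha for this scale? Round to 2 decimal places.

Standardized α = k·r̄ / (1 + (k−1)·r̄) = 5 × 0.421 / (1 + 4 × 0.421)
  = 2.1050 / 2.6840 = 0.78

α = 0.78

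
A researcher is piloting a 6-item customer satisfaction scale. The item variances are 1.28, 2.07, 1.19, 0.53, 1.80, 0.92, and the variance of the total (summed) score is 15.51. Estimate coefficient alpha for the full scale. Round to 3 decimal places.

coefficient alpha = 0.597

Σσᵢ² = 1.28 + 2.07 + 1.19 + 0.53 + 1.80 + 0.92 = 7.79
α = (k/(k−1))·(1 − Σσᵢ²/σ²_T) = (6/5)·(1 − 7.79/15.51) = 0.597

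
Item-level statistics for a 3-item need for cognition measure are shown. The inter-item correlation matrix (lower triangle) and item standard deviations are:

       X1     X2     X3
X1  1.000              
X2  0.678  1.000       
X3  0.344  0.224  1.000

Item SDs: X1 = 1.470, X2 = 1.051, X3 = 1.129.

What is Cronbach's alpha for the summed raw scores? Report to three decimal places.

Σσ²ᵢ = 1.470² + 1.051² + 1.129² = 4.5401
Covariances σ_ij = r_ij · s_i · s_j:
  σ(X1,X2) = 0.678 × 1.470 × 1.051 = 1.0475
  σ(X1,X3) = 0.344 × 1.470 × 1.129 = 0.5709
  σ(X2,X3) = 0.224 × 1.051 × 1.129 = 0.2658
σ²_T = Σσ²ᵢ + 2·Σσ_ij = 4.5401 + 2 × 1.8842 = 8.3085
α = (3/2)·(1 − 4.5401/8.3085) = 0.680

Cronbach's alpha = 0.680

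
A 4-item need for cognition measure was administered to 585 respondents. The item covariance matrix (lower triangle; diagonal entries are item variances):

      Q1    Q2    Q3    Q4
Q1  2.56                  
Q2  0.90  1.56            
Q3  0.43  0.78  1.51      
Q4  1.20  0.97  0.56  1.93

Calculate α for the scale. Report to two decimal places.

Σσ²ᵢ = 2.56 + 1.56 + 1.51 + 1.93 = 7.56
Sum of the distinct covariances = 4.84
total variance = 7.56 + 2 × 4.84 = 17.24
α = (k/(k−1))·(1 − Σσ²ᵢ/total variance) = (4/3)·(1 − 7.56/17.24) = 0.75

α = 0.75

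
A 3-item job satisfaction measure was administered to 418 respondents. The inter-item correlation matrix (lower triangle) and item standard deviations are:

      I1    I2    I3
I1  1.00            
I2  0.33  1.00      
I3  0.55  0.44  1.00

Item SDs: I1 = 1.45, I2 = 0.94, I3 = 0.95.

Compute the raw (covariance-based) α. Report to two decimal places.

α = 0.68

Σσ²ᵢ = 1.45² + 0.94² + 0.95² = 3.8886
Covariances σ_ij = r_ij · s_i · s_j:
  σ(I1,I2) = 0.33 × 1.45 × 0.94 = 0.4498
  σ(I1,I3) = 0.55 × 1.45 × 0.95 = 0.7576
  σ(I2,I3) = 0.44 × 0.94 × 0.95 = 0.3929
σ²_T = Σσ²ᵢ + 2·Σσ_ij = 3.8886 + 2 × 1.6003 = 7.0892
α = (3/2)·(1 − 3.8886/7.0892) = 0.68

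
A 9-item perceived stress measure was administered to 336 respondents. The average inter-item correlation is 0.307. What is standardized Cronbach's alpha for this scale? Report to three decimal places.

Standardized α = k·r̄ / (1 + (k−1)·r̄) = 9 × 0.307 / (1 + 8 × 0.307)
  = 2.7630 / 3.4560 = 0.799

standardized Cronbach's alpha = 0.799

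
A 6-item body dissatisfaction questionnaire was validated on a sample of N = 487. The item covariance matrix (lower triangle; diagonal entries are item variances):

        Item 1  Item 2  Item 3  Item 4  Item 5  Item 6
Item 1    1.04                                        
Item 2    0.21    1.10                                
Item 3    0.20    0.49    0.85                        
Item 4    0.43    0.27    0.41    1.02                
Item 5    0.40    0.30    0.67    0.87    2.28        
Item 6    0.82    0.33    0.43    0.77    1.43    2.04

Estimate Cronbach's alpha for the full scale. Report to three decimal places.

Cronbach's alpha = 0.790

sum of item variances = 1.04 + 1.10 + 0.85 + 1.02 + 2.28 + 2.04 = 8.33
Σ_{i<j} σ_ij = 8.03
Var(T) = 8.33 + 2 × 8.03 = 24.39
α = (k/(k−1))·(1 − sum of item variances/Var(T)) = (6/5)·(1 − 8.33/24.39) = 0.790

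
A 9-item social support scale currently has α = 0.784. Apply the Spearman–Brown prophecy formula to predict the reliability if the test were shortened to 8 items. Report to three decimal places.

Length factor m = 8/9 = 0.8889
α' = m·α / (1 − (1−m)·α)
   = 8/9 × 0.784 / (1 − (1 − 8/9) × 0.784)
   = 0.6969 / 0.9129 = 0.763

predicted reliability = 0.763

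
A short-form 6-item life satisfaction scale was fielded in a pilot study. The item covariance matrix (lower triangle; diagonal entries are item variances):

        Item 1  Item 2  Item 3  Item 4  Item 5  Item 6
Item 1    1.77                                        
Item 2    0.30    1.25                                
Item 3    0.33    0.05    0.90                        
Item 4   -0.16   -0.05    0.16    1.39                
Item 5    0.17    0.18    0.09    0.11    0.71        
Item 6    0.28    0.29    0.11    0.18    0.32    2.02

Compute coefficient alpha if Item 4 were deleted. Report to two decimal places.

α = 0.49

Remaining items: Item 1, Item 2, Item 3, Item 5, Item 6 (k = 5).
ΣVar(i) = 1.77 + 1.25 + 0.90 + 0.71 + 2.02 = 6.65
σ²_total = 6.65 + 2 × 2.12 = 10.89
α (item deleted) = (5/4)·(1 − 6.65/10.89) = 0.49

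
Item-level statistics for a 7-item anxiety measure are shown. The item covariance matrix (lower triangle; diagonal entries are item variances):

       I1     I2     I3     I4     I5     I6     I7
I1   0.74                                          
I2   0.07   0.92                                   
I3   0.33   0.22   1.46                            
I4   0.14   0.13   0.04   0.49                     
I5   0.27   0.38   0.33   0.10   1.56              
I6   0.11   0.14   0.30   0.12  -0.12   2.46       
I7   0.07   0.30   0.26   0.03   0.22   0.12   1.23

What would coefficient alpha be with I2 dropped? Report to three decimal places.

Remaining items: I1, I3, I4, I5, I6, I7 (k = 6).
Σσᵢ² = 0.74 + 1.46 + 0.49 + 1.56 + 2.46 + 1.23 = 7.94
σ²_total = 7.94 + 2 × 2.32 = 12.58
α (item deleted) = (6/5)·(1 − 7.94/12.58) = 0.443

coefficient alpha = 0.443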